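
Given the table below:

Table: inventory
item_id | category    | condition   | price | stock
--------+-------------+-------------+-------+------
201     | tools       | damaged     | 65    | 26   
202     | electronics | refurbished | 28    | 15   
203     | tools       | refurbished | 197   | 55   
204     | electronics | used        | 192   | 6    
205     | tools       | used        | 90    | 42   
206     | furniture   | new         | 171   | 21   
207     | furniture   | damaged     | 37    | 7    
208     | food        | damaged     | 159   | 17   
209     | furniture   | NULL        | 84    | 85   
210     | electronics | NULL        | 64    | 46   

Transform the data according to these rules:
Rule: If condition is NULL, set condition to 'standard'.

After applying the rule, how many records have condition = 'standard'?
2

Step 1: Count records where condition IS NULL
Step 2: Found 2 records with NULL condition
Step 3: These records will have condition set to 'standard'
Step 4: Records already having condition = 'standard': 0
Step 5: Answer: 2 + 0 = 2 records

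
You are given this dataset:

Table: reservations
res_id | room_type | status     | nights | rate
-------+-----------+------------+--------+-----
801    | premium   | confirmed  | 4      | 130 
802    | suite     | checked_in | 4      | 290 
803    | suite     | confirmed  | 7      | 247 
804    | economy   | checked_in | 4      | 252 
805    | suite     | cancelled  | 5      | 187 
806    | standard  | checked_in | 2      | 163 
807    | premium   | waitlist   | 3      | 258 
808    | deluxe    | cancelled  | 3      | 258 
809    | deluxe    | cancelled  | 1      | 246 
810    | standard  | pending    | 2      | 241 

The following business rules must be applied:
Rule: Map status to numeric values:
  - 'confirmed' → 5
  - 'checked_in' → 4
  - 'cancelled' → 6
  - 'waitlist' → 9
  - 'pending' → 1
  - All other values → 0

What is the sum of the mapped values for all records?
50

Step 1: Apply mapping to each record
Step 2: Count by status:
  'confirmed': 2 records × 5 = 10
  'checked_in': 3 records × 4 = 12
  'cancelled': 3 records × 6 = 18
  'waitlist': 1 records × 9 = 9
  'pending': 1 records × 1 = 1
Step 3: Sum all mapped values = 50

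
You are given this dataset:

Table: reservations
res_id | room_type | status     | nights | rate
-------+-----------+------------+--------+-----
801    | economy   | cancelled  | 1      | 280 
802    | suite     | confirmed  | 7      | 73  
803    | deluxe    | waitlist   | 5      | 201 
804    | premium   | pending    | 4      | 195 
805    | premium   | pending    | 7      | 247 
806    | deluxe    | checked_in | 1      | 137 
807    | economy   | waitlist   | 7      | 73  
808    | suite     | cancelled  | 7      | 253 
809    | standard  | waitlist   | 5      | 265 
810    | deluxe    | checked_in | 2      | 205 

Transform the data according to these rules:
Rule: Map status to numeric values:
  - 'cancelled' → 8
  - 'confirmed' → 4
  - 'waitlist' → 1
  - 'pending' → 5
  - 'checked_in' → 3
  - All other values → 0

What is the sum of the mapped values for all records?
39

Step 1: Apply mapping to each record
Step 2: Count by status:
  'cancelled': 2 records × 8 = 16
  'confirmed': 1 records × 4 = 4
  'waitlist': 3 records × 1 = 3
  'pending': 2 records × 5 = 10
  'checked_in': 2 records × 3 = 6
Step 3: Sum all mapped values = 39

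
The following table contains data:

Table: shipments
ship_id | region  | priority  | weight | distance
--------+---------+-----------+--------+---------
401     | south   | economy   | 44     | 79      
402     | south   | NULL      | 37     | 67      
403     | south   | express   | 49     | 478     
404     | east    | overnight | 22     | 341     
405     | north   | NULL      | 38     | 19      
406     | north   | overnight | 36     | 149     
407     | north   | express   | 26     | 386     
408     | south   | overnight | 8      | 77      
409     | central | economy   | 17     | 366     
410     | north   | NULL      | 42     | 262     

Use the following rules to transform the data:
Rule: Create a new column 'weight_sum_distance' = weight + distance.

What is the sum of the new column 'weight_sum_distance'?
2543

Step 1: For each record, compute weight + distance
Example calculations:
  44 + 79 = 123
  37 + 67 = 104
  49 + 478 = 527
  ...
Step 2: Sum all derived values
Step 3: Total = 2543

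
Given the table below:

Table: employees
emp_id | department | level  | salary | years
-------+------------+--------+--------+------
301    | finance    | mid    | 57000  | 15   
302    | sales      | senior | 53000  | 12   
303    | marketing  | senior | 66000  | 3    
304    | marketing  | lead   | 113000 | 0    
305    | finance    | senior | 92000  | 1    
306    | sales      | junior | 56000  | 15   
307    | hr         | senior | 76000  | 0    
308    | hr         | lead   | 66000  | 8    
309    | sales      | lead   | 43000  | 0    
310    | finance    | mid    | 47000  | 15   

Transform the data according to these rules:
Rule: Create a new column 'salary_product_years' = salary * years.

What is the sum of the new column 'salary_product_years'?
3854000

Step 1: For each record, compute salary * years
Example calculations:
  57000 * 15 = 855000
  53000 * 12 = 636000
  66000 * 3 = 198000
  ...
Step 2: Sum all derived values
Step 3: Total = 3854000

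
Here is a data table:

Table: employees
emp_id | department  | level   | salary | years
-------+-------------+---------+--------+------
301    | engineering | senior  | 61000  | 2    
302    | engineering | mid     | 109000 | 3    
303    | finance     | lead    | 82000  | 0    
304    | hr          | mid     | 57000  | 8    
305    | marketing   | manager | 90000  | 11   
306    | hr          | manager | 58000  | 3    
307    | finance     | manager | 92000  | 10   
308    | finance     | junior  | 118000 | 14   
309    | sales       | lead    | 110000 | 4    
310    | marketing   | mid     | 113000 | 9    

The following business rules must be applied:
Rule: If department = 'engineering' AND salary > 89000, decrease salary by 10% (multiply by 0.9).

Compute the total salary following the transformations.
879100.0

Step 1: Find records where department = 'engineering' AND salary > 89000
Step 2: 1 records match, summing to 109000
Step 3: After multiplier: 109000 × 0.9 = 98100.0
Step 4: Unaffected records sum: 781000
Step 5: Final sum = 98100.0 + 781000 = 879100.0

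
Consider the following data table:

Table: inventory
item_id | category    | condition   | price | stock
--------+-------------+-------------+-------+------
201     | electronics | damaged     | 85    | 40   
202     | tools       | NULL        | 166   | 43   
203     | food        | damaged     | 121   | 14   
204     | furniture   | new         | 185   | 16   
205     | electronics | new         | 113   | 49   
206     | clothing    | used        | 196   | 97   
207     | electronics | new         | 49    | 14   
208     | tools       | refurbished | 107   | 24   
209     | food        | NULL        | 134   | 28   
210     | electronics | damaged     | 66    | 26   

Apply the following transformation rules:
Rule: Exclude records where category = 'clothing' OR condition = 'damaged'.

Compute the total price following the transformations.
754

Step 1: Find records where category = 'clothing' OR condition = 'damaged'
Step 2: 4 records match, summing to 468
Step 3: Original sum: 1222
Step 4: Remaining sum = 1222 - 468 = 754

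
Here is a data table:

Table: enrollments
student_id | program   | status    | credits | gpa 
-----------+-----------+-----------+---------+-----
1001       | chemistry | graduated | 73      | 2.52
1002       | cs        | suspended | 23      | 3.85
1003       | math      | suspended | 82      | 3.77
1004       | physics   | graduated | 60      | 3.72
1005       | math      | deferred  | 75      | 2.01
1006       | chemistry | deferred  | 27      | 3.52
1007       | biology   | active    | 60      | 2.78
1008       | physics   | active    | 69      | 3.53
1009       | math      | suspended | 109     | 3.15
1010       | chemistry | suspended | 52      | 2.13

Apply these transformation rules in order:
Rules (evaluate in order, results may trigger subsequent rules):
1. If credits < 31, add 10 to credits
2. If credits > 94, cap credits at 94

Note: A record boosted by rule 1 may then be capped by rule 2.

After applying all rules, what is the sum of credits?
635

Step 1: Apply rule 1 to records with credits < 31
  - 2 records get bonus of 10
  - Of these, 0 records then exceed 94 and get capped
Step 2: Apply rule 2 to records with credits > 94
  - 1 records (original) are capped
Step 3: Calculate final sum = 635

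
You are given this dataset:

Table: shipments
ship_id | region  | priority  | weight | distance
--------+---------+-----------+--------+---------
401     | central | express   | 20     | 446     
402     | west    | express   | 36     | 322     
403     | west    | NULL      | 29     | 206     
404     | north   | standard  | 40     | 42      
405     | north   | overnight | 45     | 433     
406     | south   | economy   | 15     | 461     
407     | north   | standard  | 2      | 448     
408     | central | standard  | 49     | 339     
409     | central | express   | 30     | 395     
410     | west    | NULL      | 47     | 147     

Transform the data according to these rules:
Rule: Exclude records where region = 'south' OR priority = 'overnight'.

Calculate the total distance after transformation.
2345

Step 1: Find records where region = 'south' OR priority = 'overnight'
Step 2: 2 records match, summing to 894
Step 3: Original sum: 3239
Step 4: Remaining sum = 3239 - 894 = 2345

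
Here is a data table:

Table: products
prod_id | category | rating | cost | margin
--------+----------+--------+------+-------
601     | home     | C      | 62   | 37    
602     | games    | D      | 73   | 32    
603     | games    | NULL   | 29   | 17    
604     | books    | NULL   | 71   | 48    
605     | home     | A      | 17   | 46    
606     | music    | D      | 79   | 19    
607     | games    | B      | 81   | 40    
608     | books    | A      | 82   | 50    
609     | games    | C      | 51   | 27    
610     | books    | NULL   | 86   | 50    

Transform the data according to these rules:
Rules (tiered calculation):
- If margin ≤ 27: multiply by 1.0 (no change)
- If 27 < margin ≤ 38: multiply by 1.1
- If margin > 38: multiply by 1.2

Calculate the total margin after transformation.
419.7

Step 1: Tier 1 (margin ≤ 27): 3 records, sum = 63 × 1.0 = 63.0
Step 2: Tier 2 (27 < margin ≤ 38): 2 records, sum = 69 × 1.1 = 75.9
Step 3: Tier 3 (margin > 38): 5 records, sum = 234 × 1.2 = 280.8
Step 4: Final sum = 63.0 + 75.9 + 280.8 = 419.7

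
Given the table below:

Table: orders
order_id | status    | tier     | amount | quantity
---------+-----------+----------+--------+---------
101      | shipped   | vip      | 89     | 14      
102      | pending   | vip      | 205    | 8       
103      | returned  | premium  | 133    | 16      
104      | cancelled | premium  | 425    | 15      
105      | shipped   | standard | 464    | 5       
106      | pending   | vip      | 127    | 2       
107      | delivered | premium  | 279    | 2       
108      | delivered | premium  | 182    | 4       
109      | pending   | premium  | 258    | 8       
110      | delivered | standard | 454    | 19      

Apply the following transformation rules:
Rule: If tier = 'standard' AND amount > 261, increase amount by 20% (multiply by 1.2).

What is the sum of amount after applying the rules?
2799.6

Step 1: Find records where tier = 'standard' AND amount > 261
Step 2: 2 records match, summing to 918
Step 3: After multiplier: 918 × 1.2 = 1101.6
Step 4: Unaffected records sum: 1698
Step 5: Final sum = 1101.6 + 1698 = 2799.6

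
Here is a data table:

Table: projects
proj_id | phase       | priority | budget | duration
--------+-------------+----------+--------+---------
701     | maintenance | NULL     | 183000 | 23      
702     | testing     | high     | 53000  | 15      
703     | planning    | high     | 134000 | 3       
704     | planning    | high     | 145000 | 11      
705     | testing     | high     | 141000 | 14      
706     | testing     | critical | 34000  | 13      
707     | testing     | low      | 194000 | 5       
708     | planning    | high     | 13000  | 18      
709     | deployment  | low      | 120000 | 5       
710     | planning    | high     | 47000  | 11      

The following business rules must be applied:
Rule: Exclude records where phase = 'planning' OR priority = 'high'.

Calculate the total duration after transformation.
46

Step 1: Find records where phase = 'planning' OR priority = 'high'
Step 2: 6 records match, summing to 72
Step 3: Original sum: 118
Step 4: Remaining sum = 118 - 72 = 46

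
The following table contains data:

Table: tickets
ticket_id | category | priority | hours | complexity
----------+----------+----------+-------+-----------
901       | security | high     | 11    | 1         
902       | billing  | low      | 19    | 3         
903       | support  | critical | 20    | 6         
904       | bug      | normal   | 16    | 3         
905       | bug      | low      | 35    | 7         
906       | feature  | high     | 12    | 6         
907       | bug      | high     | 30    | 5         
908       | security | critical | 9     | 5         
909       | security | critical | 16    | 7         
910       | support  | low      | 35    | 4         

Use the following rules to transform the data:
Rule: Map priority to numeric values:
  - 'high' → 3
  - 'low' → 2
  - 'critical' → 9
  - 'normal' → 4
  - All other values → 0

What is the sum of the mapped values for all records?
46

Step 1: Apply mapping to each record
Step 2: Count by status:
  'high': 3 records × 3 = 9
  'low': 3 records × 2 = 6
  'critical': 3 records × 9 = 27
  'normal': 1 records × 4 = 4
Step 3: Sum all mapped values = 46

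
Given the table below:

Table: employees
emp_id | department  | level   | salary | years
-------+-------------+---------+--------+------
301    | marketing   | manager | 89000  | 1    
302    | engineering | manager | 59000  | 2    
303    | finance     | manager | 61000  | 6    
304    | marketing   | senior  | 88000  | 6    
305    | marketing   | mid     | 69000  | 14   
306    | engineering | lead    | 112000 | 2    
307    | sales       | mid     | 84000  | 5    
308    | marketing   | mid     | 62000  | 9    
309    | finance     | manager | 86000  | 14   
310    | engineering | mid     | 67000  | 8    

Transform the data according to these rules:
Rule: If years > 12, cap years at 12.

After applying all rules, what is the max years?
12

Step 1: Original maximum years = 14
Step 2: Apply cap at 12
Step 3: 2 records had years > 12 and were capped
Step 4: Maximum after transformation = 12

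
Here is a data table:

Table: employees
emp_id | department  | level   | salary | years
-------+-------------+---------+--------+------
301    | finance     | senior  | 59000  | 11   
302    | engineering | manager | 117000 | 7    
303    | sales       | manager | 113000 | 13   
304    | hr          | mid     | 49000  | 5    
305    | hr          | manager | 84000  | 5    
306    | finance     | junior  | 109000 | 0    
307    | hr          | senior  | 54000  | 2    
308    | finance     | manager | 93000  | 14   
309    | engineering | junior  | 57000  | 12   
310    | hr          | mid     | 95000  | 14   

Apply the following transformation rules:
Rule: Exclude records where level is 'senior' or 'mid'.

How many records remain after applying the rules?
6

Step 1: Count records to exclude
  - 2 (senior) + 2 (mid) = 4 records
Step 2: Total records: 10
Step 3: Remaining = 10 - 4 = 6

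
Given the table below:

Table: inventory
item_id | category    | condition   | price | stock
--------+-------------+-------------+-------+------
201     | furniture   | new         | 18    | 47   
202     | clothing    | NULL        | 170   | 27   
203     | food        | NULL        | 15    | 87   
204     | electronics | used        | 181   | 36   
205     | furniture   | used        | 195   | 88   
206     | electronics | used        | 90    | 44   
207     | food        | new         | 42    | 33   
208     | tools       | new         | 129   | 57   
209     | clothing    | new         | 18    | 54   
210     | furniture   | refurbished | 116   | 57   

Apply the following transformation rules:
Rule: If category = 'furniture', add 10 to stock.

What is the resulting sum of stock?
560

Step 1: Count records where category = 'furniture': 3
Step 2: Total bonus added: 3 × 10 = 30
Step 3: Original sum of stock: 530
Step 4: Final sum = 530 + 30 = 560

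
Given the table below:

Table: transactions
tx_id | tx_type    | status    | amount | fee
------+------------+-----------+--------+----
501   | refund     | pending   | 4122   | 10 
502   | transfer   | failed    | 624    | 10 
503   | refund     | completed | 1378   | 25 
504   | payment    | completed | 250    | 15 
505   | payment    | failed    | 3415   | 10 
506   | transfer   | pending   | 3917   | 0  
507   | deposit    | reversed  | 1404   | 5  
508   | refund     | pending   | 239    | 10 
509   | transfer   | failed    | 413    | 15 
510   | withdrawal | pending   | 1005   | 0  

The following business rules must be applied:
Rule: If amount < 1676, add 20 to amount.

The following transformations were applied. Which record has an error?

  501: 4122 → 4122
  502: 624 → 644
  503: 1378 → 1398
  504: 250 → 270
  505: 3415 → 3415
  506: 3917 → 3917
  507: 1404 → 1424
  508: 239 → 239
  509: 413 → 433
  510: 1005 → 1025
Record 508 has an error. The correct transformed value should be 259, not 239.

Step 1: Check each record against the rule
Step 2: Record 508 has amount = 239
Step 3: Since 239 < 1676, the bonus should have been applied
Step 4: Correct value = 259, but claimed value = 239
Conclusion: Record 508 has the error.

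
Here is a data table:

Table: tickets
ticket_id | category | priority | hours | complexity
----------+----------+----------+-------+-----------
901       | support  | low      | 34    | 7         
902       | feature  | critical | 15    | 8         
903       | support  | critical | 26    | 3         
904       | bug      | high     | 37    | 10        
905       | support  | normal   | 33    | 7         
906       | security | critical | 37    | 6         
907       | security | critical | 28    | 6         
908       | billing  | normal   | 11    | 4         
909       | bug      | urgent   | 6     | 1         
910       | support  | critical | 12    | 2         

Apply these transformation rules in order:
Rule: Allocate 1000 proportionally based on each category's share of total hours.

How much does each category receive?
billing: 46.03, bug: 179.92, feature: 62.76, security: 271.97, support: 439.33

Step 1: Calculate total hours = 239
Step 2: Calculate each category's proportion:
  billing: 11/239 = 4.60% → 46.03
  bug: 43/239 = 17.99% → 179.92
  feature: 15/239 = 6.28% → 62.76
  security: 65/239 = 27.20% → 271.97
  support: 105/239 = 43.93% → 439.33
Step 3: Verify: sum of allocations ≈ 1000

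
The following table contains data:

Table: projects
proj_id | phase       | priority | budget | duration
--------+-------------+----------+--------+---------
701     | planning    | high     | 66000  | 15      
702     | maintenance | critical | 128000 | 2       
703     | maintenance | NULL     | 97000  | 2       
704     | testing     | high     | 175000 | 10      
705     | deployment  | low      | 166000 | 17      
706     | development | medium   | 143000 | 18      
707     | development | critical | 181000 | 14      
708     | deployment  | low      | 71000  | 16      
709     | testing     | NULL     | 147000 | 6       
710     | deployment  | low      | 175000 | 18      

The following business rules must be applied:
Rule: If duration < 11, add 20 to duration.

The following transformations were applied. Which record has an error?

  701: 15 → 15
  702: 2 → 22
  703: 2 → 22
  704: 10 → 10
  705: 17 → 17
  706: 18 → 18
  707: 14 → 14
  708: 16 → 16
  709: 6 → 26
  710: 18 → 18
Record 704 has an error. The correct transformed value should be 30, not 10.

Step 1: Check each record against the rule
Step 2: Record 704 has duration = 10
Step 3: Since 10 < 11, the bonus should have been applied
Step 4: Correct value = 30, but claimed value = 10
Conclusion: Record 704 has the error.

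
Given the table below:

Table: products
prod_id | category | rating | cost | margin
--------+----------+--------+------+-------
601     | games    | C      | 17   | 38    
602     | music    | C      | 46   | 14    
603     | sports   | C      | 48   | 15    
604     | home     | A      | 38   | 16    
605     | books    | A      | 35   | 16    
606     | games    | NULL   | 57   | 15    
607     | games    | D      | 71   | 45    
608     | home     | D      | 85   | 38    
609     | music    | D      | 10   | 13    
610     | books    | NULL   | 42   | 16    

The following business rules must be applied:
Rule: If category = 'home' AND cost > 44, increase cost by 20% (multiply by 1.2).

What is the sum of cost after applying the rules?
466.0

Step 1: Find records where category = 'home' AND cost > 44
Step 2: 1 records match, summing to 85
Step 3: After multiplier: 85 × 1.2 = 102.0
Step 4: Unaffected records sum: 364
Step 5: Final sum = 102.0 + 364 = 466.0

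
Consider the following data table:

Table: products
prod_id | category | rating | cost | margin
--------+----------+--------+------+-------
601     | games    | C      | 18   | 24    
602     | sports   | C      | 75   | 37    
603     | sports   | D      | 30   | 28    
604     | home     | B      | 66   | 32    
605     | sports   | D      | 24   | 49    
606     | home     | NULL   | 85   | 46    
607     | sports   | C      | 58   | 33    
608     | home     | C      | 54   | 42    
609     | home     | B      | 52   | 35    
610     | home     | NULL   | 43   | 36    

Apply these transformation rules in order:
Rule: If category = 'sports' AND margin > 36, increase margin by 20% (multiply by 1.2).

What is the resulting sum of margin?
379.2

Step 1: Find records where category = 'sports' AND margin > 36
Step 2: 2 records match, summing to 86
Step 3: After multiplier: 86 × 1.2 = 103.2
Step 4: Unaffected records sum: 276
Step 5: Final sum = 103.2 + 276 = 379.2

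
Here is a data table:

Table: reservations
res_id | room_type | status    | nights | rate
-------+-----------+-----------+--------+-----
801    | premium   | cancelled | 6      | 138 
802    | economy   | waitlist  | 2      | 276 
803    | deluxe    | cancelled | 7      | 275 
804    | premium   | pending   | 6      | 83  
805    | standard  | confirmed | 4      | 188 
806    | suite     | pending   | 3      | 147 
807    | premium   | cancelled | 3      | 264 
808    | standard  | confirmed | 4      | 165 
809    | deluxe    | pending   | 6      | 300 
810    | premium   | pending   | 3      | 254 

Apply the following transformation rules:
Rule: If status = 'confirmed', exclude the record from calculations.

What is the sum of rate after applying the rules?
1737

Step 1: Identify records where status = 'confirmed'
Step 2: The excluded records sum to 353
Step 3: Original total rate = 2090
Step 4: Remaining total = 2090 - 353 = 1737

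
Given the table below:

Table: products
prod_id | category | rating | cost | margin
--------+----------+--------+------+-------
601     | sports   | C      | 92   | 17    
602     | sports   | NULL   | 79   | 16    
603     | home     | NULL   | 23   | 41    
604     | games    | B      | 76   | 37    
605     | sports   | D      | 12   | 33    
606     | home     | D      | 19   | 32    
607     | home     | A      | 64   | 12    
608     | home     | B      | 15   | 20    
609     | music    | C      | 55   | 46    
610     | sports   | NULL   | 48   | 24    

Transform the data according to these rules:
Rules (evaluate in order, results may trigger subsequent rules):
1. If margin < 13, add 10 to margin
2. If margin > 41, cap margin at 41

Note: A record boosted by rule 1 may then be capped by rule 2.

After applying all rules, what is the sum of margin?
283

Step 1: Apply rule 1 to records with margin < 13
  - 1 records get bonus of 10
  - Of these, 0 records then exceed 41 and get capped
Step 2: Apply rule 2 to records with margin > 41
  - 1 records (original) are capped
Step 3: Calculate final sum = 283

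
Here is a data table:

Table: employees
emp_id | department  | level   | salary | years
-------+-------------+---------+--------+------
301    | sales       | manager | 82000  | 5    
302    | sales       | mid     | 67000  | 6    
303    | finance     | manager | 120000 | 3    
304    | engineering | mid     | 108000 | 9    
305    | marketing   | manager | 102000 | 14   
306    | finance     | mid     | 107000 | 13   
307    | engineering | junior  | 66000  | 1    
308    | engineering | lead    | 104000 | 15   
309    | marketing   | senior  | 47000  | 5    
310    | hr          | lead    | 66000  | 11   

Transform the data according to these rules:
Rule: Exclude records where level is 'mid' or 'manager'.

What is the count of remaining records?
4

Step 1: Count records to exclude
  - 3 (mid) + 3 (manager) = 6 records
Step 2: Total records: 10
Step 3: Remaining = 10 - 6 = 4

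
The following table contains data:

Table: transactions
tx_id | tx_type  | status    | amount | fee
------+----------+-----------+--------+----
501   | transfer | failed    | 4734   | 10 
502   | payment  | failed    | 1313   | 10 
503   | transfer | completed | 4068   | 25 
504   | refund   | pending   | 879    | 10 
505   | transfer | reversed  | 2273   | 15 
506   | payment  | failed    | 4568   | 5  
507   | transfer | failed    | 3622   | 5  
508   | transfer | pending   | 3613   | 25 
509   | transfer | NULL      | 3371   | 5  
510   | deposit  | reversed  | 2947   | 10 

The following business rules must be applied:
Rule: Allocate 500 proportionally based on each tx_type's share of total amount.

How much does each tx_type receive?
deposit: 46.94, payment: 93.68, refund: 14.0, transfer: 345.37

Step 1: Calculate total amount = 31388
Step 2: Calculate each tx_type's proportion:
  deposit: 2947/31388 = 9.39% → 46.94
  payment: 5881/31388 = 18.74% → 93.68
  refund: 879/31388 = 2.80% → 14.0
  transfer: 21681/31388 = 69.07% → 345.37
Step 3: Verify: sum of allocations ≈ 500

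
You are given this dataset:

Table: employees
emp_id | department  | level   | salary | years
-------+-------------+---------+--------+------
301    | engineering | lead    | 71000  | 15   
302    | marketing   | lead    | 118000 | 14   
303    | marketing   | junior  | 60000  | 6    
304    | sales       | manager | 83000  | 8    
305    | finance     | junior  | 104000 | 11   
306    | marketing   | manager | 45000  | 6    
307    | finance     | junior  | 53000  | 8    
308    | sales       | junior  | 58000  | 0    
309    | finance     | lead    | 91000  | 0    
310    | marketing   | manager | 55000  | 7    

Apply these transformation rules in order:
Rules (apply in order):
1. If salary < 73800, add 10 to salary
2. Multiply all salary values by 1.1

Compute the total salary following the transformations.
811866.0

Step 1: Apply Rule 1 - Add 10 to records with salary < 73800
  - 6 records affected: 342000 + (6 × 10) = 342060
  - Unaffected records: 396000
  - Sum after Rule 1: 738060
Step 2: Apply Rule 2 - Multiply all by 1.1
  - 738060 × 1.1 = 811866.0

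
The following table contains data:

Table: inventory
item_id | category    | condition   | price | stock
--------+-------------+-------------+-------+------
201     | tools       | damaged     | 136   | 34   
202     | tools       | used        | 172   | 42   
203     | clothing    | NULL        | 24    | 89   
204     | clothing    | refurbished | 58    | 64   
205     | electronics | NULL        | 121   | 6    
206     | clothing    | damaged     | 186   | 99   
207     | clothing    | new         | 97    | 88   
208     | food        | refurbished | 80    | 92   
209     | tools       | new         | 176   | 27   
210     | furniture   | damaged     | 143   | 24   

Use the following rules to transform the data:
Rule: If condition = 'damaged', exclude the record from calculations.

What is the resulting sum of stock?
408

Step 1: Identify records where condition = 'damaged'
Step 2: The excluded records sum to 157
Step 3: Original total stock = 565
Step 4: Remaining total = 565 - 157 = 408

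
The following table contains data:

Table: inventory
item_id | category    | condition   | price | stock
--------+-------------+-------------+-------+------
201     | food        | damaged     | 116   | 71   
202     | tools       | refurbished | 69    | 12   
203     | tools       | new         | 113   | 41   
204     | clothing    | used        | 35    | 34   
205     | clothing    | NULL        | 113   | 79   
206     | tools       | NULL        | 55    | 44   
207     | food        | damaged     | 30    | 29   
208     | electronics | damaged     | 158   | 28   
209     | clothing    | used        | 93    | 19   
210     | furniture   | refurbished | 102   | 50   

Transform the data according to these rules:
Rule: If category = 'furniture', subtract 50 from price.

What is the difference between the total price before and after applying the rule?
50

Step 1: Original sum of price = 884
Step 2: 1 records have category = 'furniture'
Step 3: Each affected record changes by -50
Step 4: Total change = 1 × -50 = -50
Step 5: New sum = 884 + -50 = 834
Step 6: Difference = |834 - 884| = 50
        (Sum decreased by 50)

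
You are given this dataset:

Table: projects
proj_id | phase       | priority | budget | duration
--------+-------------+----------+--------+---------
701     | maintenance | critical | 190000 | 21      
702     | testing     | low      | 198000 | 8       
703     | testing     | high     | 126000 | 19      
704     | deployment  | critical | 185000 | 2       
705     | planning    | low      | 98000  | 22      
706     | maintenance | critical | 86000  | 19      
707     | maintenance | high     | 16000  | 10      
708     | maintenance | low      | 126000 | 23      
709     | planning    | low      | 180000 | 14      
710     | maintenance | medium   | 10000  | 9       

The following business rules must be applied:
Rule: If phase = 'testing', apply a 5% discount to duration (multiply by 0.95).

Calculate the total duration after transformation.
145.65

Step 1: Records with phase = 'testing' have total duration = 27
Step 2: Apply multiplier: 27 × 0.95 = 25.65
Step 3: Other records total: 120
Step 4: Final sum = 25.65 + 120 = 145.65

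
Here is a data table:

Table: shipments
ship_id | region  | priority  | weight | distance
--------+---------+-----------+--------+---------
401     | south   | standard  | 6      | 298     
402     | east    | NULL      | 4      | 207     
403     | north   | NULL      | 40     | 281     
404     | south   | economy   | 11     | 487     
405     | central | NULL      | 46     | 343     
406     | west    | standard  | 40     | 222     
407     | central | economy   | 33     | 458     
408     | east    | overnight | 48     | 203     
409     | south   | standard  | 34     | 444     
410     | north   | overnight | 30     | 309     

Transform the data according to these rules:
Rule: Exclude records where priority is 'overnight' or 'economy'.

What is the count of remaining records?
6

Step 1: Count records to exclude
  - 2 (overnight) + 2 (economy) = 4 records
Step 2: Total records: 10
Step 3: Remaining = 10 - 4 = 6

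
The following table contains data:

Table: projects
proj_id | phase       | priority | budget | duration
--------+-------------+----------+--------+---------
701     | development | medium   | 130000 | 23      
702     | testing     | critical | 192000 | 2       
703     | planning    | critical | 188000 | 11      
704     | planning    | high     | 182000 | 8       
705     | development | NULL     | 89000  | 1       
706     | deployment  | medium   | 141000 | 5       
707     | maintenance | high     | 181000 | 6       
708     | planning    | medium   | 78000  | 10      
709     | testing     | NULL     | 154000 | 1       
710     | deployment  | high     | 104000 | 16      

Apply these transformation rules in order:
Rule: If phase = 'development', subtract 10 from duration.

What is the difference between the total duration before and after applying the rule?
20

Step 1: Original sum of duration = 83
Step 2: 2 records have phase = 'development'
Step 3: Each affected record changes by -10
Step 4: Total change = 2 × -10 = -20
Step 5: New sum = 83 + -20 = 63
Step 6: Difference = |63 - 83| = 20
        (Sum decreased by 20)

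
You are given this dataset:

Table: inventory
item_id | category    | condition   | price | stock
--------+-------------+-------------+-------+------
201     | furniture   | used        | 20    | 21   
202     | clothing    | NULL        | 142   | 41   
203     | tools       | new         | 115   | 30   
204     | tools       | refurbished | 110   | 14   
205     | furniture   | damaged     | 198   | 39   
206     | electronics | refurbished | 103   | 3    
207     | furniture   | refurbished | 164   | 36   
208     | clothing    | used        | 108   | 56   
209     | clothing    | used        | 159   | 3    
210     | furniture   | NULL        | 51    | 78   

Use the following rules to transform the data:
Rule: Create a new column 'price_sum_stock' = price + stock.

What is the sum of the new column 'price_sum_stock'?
1491

Step 1: For each record, compute price + stock
Example calculations:
  20 + 21 = 41
  142 + 41 = 183
  115 + 30 = 145
  ...
Step 2: Sum all derived values
Step 3: Total = 1491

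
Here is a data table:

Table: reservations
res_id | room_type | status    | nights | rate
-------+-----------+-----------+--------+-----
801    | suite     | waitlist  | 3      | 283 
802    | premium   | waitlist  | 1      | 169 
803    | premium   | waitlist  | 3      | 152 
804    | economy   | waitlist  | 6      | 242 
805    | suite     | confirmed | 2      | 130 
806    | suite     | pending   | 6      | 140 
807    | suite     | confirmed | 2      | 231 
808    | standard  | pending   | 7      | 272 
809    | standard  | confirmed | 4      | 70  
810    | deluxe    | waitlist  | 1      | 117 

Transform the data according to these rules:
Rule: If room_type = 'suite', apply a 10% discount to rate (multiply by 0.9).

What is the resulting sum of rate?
1727.6

Step 1: Records with room_type = 'suite' have total rate = 784
Step 2: Apply multiplier: 784 × 0.9 = 705.6
Step 3: Other records total: 1022
Step 4: Final sum = 705.6 + 1022 = 1727.6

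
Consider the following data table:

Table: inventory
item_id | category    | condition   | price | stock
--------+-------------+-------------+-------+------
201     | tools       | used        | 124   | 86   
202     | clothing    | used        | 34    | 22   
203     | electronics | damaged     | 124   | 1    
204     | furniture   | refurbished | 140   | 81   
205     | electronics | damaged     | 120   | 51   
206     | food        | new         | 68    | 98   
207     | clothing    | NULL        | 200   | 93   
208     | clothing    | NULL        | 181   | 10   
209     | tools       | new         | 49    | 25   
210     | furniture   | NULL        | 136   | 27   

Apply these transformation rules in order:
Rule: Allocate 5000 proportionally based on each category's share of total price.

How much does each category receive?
clothing: 1764.46, electronics: 1037.41, food: 289.12, furniture: 1173.47, tools: 735.54

Step 1: Calculate total price = 1176
Step 2: Calculate each category's proportion:
  clothing: 415/1176 = 35.29% → 1764.46
  electronics: 244/1176 = 20.75% → 1037.41
  food: 68/1176 = 5.78% → 289.12
  furniture: 276/1176 = 23.47% → 1173.47
  tools: 173/1176 = 14.71% → 735.54
Step 3: Verify: sum of allocations ≈ 5000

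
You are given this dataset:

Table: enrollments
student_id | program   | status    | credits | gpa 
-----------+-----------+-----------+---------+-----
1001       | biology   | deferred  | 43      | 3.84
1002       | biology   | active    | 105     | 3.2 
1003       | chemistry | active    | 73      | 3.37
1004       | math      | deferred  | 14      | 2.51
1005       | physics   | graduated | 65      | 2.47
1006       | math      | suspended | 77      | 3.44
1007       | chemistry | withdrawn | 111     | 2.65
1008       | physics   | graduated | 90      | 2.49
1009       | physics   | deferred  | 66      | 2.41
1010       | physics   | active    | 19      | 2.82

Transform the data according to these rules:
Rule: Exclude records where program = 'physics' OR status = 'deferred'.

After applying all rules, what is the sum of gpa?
12.66

Step 1: Find records where program = 'physics' OR status = 'deferred'
Step 2: 6 records match, summing to 16.54
Step 3: Original sum: 29.2
Step 4: Remaining sum = 29.2 - 16.54 = 12.66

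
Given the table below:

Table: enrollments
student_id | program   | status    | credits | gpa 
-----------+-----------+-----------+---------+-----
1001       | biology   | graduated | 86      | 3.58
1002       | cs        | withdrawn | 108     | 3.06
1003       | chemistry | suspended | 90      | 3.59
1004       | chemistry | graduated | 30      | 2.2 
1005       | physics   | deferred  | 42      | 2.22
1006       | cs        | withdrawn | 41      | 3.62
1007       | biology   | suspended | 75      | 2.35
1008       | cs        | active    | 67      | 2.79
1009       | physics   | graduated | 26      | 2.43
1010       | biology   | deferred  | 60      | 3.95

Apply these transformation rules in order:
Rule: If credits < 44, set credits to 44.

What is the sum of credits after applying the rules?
662

Step 1: 4 records have credits < 44
Step 2: These records originally summed to 139
Step 3: After setting to minimum: 4 × 44 = 176
Step 4: Unaffected records sum: 486
Step 5: Final sum = 176 + 486 = 662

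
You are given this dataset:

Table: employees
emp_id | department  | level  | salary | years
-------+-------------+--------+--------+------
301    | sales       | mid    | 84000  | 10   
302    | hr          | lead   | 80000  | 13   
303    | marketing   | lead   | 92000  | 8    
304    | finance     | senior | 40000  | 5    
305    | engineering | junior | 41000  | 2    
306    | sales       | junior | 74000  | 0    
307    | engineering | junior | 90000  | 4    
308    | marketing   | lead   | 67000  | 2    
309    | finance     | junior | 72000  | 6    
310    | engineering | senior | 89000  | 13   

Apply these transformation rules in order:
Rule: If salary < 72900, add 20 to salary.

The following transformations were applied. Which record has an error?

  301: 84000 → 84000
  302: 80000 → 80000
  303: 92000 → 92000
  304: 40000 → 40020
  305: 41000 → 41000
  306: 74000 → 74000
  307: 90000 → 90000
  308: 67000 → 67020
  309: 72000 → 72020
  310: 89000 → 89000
Record 305 has an error. The correct transformed value should be 41020, not 41000.

Step 1: Check each record against the rule
Step 2: Record 305 has salary = 41000
Step 3: Since 41000 < 72900, the bonus should have been applied
Step 4: Correct value = 41020, but claimed value = 41000
Conclusion: Record 305 has the error.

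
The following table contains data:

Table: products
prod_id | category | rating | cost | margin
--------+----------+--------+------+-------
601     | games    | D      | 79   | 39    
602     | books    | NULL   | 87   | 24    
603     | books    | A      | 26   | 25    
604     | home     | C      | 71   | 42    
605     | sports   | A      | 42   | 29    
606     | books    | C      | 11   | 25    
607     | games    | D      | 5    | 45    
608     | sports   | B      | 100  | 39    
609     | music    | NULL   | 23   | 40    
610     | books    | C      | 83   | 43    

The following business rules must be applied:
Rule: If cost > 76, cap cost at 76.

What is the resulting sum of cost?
482

Step 1: 4 records have cost > 76
Step 2: These records originally summed to 349
Step 3: After capping: 4 × 76 = 304
Step 4: Unaffected records sum: 178
Step 5: Final sum = 304 + 178 = 482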